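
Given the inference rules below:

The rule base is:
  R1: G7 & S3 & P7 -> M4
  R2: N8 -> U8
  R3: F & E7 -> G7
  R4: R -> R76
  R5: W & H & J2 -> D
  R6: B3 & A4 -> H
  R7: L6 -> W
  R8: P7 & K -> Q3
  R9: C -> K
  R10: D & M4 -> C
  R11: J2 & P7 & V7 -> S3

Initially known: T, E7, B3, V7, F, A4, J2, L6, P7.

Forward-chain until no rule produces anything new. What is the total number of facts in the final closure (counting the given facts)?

18

Round 1 — R3, R6, R7, R11, derive G7, H, W, S3.
Round 2 — R1, R5, derive M4, D.
Round 3 — R10, derive C.
Round 4 — R9, derive K.
Round 5 — R8, derive Q3.
Closure: {A4, B3, C, D, E7, F, G7, H, J2, K, L6, M4, P7, Q3, S3, T, V7, W} — 18 facts.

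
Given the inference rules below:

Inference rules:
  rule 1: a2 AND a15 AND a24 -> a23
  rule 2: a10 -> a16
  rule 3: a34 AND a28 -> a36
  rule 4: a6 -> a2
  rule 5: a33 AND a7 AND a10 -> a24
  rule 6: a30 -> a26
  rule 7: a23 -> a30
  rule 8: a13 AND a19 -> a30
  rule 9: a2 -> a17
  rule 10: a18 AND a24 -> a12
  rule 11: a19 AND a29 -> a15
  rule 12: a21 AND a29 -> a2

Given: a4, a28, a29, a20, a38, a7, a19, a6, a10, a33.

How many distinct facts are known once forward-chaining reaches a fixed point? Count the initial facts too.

18

Round 1: rule 2 [a10 -> a16]; rule 4 [a6 -> a2]; rule 5 [a33 AND a7 AND a10 -> a24]; rule 11 [a19 AND a29 -> a15]. Adds a16, a2, a24, a15.
Round 2: rule 1 [a2 AND a15 AND a24 -> a23]; rule 9 [a2 -> a17]. Adds a23, a17.
Round 3: rule 7 [a23 -> a30]. Adds a30.
Round 4: rule 6 [a30 -> a26]. Adds a26.
Closure: {a10, a15, a16, a17, a19, a2, a20, a23, a24, a26, a28, a29, a30, a33, a38, a4, a6, a7} — 18 facts.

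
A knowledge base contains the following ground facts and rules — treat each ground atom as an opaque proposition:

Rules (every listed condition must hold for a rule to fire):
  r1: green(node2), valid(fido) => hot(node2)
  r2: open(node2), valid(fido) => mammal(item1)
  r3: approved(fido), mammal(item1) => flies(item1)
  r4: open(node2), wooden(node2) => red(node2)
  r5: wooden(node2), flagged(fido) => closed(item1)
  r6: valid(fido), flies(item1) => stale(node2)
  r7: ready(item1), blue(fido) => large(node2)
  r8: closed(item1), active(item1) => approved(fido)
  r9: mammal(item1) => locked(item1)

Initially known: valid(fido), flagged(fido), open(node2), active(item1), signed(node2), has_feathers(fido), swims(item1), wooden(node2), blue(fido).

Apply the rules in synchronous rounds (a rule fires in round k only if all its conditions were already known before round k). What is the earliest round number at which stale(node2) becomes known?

Round 1 fires r2, r4, r5, giving mammal(item1), red(node2), closed(item1).
Round 2 fires r8, r9, giving approved(fido), locked(item1).
Round 3 fires r3, giving flies(item1).
Round 4 fires r6, giving stale(node2).
stale(node2) first appears in round 4.

4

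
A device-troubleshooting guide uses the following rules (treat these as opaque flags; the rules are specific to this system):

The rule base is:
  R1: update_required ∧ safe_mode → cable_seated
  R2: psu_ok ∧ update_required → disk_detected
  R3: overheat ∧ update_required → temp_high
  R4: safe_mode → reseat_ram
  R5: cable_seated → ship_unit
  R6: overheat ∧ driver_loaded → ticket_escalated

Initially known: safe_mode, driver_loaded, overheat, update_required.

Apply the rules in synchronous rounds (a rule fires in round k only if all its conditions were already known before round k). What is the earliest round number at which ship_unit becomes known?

Round 1: R1 [update_required ∧ safe_mode → cable_seated]; R3 [overheat ∧ update_required → temp_high]; R4 [safe_mode → reseat_ram]; R6 [overheat ∧ driver_loaded → ticket_escalated]. Adds cable_seated, temp_high, reseat_ram, ticket_escalated.
Round 2: R5 [cable_seated → ship_unit]. Adds ship_unit.
ship_unit first appears in round 2.

2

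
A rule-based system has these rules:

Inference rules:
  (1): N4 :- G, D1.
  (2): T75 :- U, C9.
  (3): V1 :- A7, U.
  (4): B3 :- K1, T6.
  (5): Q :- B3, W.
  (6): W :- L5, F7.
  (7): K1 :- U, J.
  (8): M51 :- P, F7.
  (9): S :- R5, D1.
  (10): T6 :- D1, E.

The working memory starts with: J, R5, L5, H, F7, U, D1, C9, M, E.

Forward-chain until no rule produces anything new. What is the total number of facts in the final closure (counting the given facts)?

[1] (2) [T75 :- U, C9.]; (6) [W :- L5, F7.]; (7) [K1 :- U, J.]; (9) [S :- R5, D1.]; (10) [T6 :- D1, E.]. ⇒ new: T75, W, K1, S, T6.
[2] (4) [B3 :- K1, T6.]. ⇒ new: B3.
[3] (5) [Q :- B3, W.]. ⇒ new: Q.
Closure: {B3, C9, D1, E, F7, H, J, K1, L5, M, Q, R5, S, T6, T75, U, W} — 17 facts.

17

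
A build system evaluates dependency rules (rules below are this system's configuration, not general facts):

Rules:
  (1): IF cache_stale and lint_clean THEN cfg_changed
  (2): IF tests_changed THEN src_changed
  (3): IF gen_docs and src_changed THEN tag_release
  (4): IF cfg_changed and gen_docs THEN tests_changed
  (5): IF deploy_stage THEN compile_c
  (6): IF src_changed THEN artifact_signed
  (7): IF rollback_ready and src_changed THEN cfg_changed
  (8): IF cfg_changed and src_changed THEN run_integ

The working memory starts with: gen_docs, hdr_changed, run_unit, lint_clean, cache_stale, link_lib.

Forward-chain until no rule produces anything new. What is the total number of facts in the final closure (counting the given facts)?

12

Round 1: (1) [IF cache_stale and lint_clean THEN cfg_changed]. New: cfg_changed.
Round 2: (4) [IF cfg_changed and gen_docs THEN tests_changed]. New: tests_changed.
Round 3: (2) [IF tests_changed THEN src_changed]. New: src_changed.
Round 4: (3) [IF gen_docs and src_changed THEN tag_release]; (6) [IF src_changed THEN artifact_signed]; (8) [IF cfg_changed and src_changed THEN run_integ]. New: tag_release, artifact_signed, run_integ.
Closure: {artifact_signed, cache_stale, cfg_changed, gen_docs, hdr_changed, link_lib, lint_clean, run_integ, run_unit, src_changed, tag_release, tests_changed} — 12 facts.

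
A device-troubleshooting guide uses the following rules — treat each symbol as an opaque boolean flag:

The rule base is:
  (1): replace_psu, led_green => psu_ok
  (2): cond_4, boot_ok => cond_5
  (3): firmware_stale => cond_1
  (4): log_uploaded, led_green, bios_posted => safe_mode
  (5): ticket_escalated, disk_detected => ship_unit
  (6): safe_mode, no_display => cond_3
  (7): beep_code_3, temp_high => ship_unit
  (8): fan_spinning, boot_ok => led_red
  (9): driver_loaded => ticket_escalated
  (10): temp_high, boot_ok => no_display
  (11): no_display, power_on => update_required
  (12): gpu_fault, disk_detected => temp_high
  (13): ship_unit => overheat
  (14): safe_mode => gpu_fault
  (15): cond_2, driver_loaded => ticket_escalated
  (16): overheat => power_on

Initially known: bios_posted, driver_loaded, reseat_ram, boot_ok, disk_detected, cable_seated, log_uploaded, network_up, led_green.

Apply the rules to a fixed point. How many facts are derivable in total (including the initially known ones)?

Round 1: (4) [log_uploaded, led_green, bios_posted => safe_mode]; (9) [driver_loaded => ticket_escalated]. New: safe_mode, ticket_escalated.
Round 2: (5) [ticket_escalated, disk_detected => ship_unit]; (14) [safe_mode => gpu_fault]. New: ship_unit, gpu_fault.
Round 3: (12) [gpu_fault, disk_detected => temp_high]; (13) [ship_unit => overheat]. New: temp_high, overheat.
Round 4: (10) [temp_high, boot_ok => no_display]; (16) [overheat => power_on]. New: no_display, power_on.
Round 5: (6) [safe_mode, no_display => cond_3]; (11) [no_display, power_on => update_required]. New: cond_3, update_required.
Closure: {bios_posted, boot_ok, cable_seated, cond_3, disk_detected, driver_loaded, gpu_fault, led_green, log_uploaded, network_up, no_display, overheat, power_on, reseat_ram, safe_mode, ship_unit, temp_high, ticket_escalated, update_required} — 19 facts.

19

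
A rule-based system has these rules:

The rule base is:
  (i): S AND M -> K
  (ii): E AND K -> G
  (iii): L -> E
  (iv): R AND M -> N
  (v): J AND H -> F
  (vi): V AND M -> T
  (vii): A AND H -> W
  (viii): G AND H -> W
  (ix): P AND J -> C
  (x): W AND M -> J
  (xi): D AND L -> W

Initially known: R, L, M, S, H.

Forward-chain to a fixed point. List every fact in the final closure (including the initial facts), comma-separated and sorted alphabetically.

E, F, G, H, J, K, L, M, N, R, S, W

Round 1 fires (i), (iii), (iv), giving K, E, N.
Round 2 fires (ii), giving G.
Round 3 fires (viii), giving W.
Round 4 fires (x), giving J.
Round 5 fires (v), giving F.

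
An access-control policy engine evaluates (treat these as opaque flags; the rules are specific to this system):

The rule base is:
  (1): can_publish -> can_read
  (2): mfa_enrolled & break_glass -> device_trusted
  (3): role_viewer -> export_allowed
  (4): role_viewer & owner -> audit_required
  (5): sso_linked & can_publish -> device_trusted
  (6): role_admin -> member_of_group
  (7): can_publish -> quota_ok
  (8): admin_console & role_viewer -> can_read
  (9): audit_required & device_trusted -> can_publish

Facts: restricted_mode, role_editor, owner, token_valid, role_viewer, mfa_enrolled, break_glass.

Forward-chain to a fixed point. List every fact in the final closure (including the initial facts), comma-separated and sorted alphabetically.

Round 1 — (2), (3), (4), derive device_trusted, export_allowed, audit_required.
Round 2 — (9), derive can_publish.
Round 3 — (1), (7), derive can_read, quota_ok.

audit_required, break_glass, can_publish, can_read, device_trusted, export_allowed, mfa_enrolled, owner, quota_ok, restricted_mode, role_editor, role_viewer, token_valid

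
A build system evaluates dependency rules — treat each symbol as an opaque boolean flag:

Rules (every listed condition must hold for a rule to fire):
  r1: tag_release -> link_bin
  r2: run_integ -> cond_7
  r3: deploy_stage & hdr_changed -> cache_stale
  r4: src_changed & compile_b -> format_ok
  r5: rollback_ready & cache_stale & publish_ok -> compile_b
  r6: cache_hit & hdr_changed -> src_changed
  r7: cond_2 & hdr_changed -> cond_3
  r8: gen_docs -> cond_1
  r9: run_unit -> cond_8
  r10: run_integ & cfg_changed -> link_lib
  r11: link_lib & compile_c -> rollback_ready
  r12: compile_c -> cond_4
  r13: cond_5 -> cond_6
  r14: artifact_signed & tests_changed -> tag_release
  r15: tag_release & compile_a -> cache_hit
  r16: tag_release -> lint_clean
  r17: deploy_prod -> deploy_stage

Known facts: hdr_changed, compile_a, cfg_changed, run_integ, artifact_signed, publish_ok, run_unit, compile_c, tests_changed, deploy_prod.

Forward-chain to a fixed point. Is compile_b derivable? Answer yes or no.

[1] r2 [run_integ -> cond_7]; r9 [run_unit -> cond_8]; r10 [run_integ & cfg_changed -> link_lib]; r12 [compile_c -> cond_4]; r14 [artifact_signed & tests_changed -> tag_release]; r17 [deploy_prod -> deploy_stage]. ⇒ new: cond_7, cond_8, link_lib, cond_4, tag_release, deploy_stage.
[2] r1 [tag_release -> link_bin]; r3 [deploy_stage & hdr_changed -> cache_stale]; r11 [link_lib & compile_c -> rollback_ready]; r15 [tag_release & compile_a -> cache_hit]; r16 [tag_release -> lint_clean]. ⇒ new: link_bin, cache_stale, rollback_ready, cache_hit, lint_clean.
[3] r5 [rollback_ready & cache_stale & publish_ok -> compile_b]; r6 [cache_hit & hdr_changed -> src_changed]. ⇒ new: compile_b, src_changed.
[4] r4 [src_changed & compile_b -> format_ok]. ⇒ new: format_ok.
compile_b appears in round 3, so it is derivable.

yes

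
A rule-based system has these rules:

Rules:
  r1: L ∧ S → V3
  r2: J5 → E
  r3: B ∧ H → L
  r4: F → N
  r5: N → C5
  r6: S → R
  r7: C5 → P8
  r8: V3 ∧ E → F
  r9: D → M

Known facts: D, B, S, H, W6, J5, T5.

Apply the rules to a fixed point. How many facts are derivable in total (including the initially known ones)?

16

Round 1: r2 [J5 → E]; r3 [B ∧ H → L]; r6 [S → R]; r9 [D → M]. Adds E, L, R, M.
Round 2: r1 [L ∧ S → V3]. Adds V3.
Round 3: r8 [V3 ∧ E → F]. Adds F.
Round 4: r4 [F → N]. Adds N.
Round 5: r5 [N → C5]. Adds C5.
Round 6: r7 [C5 → P8]. Adds P8.
Closure: {B, C5, D, E, F, H, J5, L, M, N, P8, R, S, T5, V3, W6} — 16 facts.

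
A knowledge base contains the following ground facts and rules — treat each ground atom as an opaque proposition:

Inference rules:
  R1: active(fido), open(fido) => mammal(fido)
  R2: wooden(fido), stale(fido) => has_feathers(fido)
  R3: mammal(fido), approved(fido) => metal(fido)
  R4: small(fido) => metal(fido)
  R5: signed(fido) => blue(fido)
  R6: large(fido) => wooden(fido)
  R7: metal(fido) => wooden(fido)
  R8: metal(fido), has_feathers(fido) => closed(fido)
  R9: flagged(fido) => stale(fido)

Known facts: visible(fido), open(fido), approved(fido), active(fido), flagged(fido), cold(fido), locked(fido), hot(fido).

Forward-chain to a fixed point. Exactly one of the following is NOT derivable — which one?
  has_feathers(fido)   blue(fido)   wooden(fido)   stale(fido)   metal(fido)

blue(fido)

Round 1 fires R1, R9, giving mammal(fido), stale(fido).
Round 2 fires R3, giving metal(fido).
Round 3 fires R7, giving wooden(fido).
Round 4 fires R2, giving has_feathers(fido).
Round 5 fires R8, giving closed(fido).
Derived: has_feathers(fido) (round 4), wooden(fido) (round 3), metal(fido) (round 2), stale(fido) (round 1). blue(fido) never appears in any round.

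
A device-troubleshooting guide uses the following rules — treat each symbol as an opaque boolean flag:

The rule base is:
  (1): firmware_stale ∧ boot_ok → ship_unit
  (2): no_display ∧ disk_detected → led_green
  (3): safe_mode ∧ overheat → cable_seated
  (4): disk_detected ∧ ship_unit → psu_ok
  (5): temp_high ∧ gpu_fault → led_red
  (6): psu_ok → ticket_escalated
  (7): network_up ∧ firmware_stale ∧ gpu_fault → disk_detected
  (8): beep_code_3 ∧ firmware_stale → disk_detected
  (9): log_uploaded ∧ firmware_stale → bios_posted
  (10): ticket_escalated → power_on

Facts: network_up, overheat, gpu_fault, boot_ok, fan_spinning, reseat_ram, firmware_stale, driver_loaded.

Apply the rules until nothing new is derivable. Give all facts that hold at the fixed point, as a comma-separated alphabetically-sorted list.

Round 1 fires (1), (7), giving ship_unit, disk_detected.
Round 2 fires (4), giving psu_ok.
Round 3 fires (6), giving ticket_escalated.
Round 4 fires (10), giving power_on.

boot_ok, disk_detected, driver_loaded, fan_spinning, firmware_stale, gpu_fault, network_up, overheat, power_on, psu_ok, reseat_ram, ship_unit, ticket_escalated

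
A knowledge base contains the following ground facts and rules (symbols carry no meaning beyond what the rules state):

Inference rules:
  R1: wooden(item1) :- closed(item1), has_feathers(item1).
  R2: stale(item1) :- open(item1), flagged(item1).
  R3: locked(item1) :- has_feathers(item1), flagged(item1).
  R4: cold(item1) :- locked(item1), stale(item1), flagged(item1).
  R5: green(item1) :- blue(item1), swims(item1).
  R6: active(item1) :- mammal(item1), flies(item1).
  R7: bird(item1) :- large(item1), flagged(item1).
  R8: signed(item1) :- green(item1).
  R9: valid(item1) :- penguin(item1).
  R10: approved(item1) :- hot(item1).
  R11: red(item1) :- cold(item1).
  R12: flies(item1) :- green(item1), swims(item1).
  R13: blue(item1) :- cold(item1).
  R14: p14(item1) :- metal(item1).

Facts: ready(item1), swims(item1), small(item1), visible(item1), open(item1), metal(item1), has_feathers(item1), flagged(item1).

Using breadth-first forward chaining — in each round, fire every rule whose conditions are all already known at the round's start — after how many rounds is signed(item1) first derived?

Round 1: R2 [stale(item1) :- open(item1), flagged(item1).]; R3 [locked(item1) :- has_feathers(item1), flagged(item1).]; R14 [p14(item1) :- metal(item1).]. Adds stale(item1), locked(item1), p14(item1).
Round 2: R4 [cold(item1) :- locked(item1), stale(item1), flagged(item1).]. Adds cold(item1).
Round 3: R11 [red(item1) :- cold(item1).]; R13 [blue(item1) :- cold(item1).]. Adds red(item1), blue(item1).
Round 4: R5 [green(item1) :- blue(item1), swims(item1).]. Adds green(item1).
Round 5: R8 [signed(item1) :- green(item1).]; R12 [flies(item1) :- green(item1), swims(item1).]. Adds signed(item1), flies(item1).
signed(item1) first appears in round 5.

5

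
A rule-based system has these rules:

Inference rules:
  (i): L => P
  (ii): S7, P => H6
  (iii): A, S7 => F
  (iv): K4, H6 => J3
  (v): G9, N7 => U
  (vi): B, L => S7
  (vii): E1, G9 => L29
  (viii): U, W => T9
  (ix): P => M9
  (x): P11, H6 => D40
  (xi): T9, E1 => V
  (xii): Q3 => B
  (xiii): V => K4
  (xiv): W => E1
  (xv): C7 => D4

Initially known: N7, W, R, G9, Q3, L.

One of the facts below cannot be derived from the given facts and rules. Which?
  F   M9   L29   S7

Round 1 fires (i), (v), (xii), (xiv), giving P, U, B, E1.
Round 2 fires (vi), (vii), (viii), (ix), giving S7, L29, T9, M9.
Round 3 fires (ii), (xi), giving H6, V.
Round 4 fires (xiii), giving K4.
Round 5 fires (iv), giving J3.
Derived: S7 (round 2), L29 (round 2), M9 (round 2). F never appears in any round.

F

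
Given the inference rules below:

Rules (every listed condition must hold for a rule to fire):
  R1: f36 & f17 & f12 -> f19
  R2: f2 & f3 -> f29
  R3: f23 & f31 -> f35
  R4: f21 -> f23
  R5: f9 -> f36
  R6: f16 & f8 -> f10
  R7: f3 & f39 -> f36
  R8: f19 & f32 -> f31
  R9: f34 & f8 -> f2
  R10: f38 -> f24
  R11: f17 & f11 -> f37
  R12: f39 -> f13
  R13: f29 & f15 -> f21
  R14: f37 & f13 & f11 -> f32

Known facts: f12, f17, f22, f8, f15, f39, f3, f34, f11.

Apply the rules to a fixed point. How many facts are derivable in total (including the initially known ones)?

Round 1 fires R7, R9, R11, R12, giving f36, f2, f37, f13.
Round 2 fires R1, R2, R14, giving f19, f29, f32.
Round 3 fires R8, R13, giving f31, f21.
Round 4 fires R4, giving f23.
Round 5 fires R3, giving f35.
Closure: {f11, f12, f13, f15, f17, f19, f2, f21, f22, f23, f29, f3, f31, f32, f34, f35, f36, f37, f39, f8} — 20 facts.

20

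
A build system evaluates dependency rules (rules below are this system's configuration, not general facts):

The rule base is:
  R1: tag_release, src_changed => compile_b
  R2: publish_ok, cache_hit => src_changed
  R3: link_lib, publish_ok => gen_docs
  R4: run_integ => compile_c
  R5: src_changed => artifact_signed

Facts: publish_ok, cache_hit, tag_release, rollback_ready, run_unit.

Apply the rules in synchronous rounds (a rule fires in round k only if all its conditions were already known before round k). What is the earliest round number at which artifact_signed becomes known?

Round 1 — R2, derive src_changed.
Round 2 — R1, R5, derive compile_b, artifact_signed.
artifact_signed first appears in round 2.

2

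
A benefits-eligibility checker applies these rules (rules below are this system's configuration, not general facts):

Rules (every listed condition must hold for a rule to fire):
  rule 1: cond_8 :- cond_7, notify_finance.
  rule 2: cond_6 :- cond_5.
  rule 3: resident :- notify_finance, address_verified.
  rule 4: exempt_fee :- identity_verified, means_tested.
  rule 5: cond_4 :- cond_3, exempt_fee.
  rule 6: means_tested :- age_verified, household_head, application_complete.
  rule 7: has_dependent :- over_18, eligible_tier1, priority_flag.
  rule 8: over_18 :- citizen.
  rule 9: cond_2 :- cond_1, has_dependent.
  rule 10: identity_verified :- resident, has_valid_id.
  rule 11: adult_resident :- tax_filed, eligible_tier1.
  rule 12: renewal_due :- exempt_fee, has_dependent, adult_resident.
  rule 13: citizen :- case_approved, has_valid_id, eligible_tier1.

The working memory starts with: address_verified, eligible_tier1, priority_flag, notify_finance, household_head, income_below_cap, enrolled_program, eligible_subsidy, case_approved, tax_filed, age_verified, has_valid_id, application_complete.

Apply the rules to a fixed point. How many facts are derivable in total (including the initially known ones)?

[1] rule 3 [resident :- notify_finance, address_verified.]; rule 6 [means_tested :- age_verified, household_head, application_complete.]; rule 11 [adult_resident :- tax_filed, eligible_tier1.]; rule 13 [citizen :- case_approved, has_valid_id, eligible_tier1.]. ⇒ new: resident, means_tested, adult_resident, citizen.
[2] rule 8 [over_18 :- citizen.]; rule 10 [identity_verified :- resident, has_valid_id.]. ⇒ new: over_18, identity_verified.
[3] rule 4 [exempt_fee :- identity_verified, means_tested.]; rule 7 [has_dependent :- over_18, eligible_tier1, priority_flag.]. ⇒ new: exempt_fee, has_dependent.
[4] rule 12 [renewal_due :- exempt_fee, has_dependent, adult_resident.]. ⇒ new: renewal_due.
Closure: {address_verified, adult_resident, age_verified, application_complete, case_approved, citizen, eligible_subsidy, eligible_tier1, enrolled_program, exempt_fee, has_dependent, has_valid_id, household_head, identity_verified, income_below_cap, means_tested, notify_finance, over_18, priority_flag, renewal_due, resident, tax_filed} — 22 facts.

22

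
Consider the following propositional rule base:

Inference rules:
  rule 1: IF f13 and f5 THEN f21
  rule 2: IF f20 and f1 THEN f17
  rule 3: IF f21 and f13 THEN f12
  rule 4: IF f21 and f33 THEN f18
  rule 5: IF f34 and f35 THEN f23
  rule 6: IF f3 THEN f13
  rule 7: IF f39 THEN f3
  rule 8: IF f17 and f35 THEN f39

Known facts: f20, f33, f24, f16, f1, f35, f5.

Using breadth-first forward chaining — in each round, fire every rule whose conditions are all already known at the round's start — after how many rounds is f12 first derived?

Round 1: rule 2 [IF f20 and f1 THEN f17]. New: f17.
Round 2: rule 8 [IF f17 and f35 THEN f39]. New: f39.
Round 3: rule 7 [IF f39 THEN f3]. New: f3.
Round 4: rule 6 [IF f3 THEN f13]. New: f13.
Round 5: rule 1 [IF f13 and f5 THEN f21]. New: f21.
Round 6: rule 3 [IF f21 and f13 THEN f12]; rule 4 [IF f21 and f33 THEN f18]. New: f12, f18.
f12 first appears in round 6.

6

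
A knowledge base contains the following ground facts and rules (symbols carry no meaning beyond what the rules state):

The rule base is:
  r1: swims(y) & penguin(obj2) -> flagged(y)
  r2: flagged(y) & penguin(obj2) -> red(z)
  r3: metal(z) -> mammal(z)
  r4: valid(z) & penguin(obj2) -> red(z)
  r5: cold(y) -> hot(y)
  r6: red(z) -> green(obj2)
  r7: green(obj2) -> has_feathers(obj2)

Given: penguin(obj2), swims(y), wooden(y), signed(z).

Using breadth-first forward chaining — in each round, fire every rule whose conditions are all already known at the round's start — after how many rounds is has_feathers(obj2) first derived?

4

Round 1: r1 [swims(y) & penguin(obj2) -> flagged(y)]. Adds flagged(y).
Round 2: r2 [flagged(y) & penguin(obj2) -> red(z)]. Adds red(z).
Round 3: r6 [red(z) -> green(obj2)]. Adds green(obj2).
Round 4: r7 [green(obj2) -> has_feathers(obj2)]. Adds has_feathers(obj2).
has_feathers(obj2) first appears in round 4.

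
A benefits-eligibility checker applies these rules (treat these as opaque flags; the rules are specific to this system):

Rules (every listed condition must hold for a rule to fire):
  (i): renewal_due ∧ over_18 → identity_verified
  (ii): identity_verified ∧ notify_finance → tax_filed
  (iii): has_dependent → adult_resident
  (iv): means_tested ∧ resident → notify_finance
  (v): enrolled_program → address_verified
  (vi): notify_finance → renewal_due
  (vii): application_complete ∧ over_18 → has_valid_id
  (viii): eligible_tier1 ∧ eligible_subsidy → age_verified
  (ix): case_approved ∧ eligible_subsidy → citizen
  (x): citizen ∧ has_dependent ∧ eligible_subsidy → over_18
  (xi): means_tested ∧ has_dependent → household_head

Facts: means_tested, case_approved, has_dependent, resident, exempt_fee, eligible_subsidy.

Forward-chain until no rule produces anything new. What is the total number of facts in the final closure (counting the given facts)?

Round 1: (iii) [has_dependent → adult_resident]; (iv) [means_tested ∧ resident → notify_finance]; (ix) [case_approved ∧ eligible_subsidy → citizen]; (xi) [means_tested ∧ has_dependent → household_head]. Adds adult_resident, notify_finance, citizen, household_head.
Round 2: (vi) [notify_finance → renewal_due]; (x) [citizen ∧ has_dependent ∧ eligible_subsidy → over_18]. Adds renewal_due, over_18.
Round 3: (i) [renewal_due ∧ over_18 → identity_verified]. Adds identity_verified.
Round 4: (ii) [identity_verified ∧ notify_finance → tax_filed]. Adds tax_filed.
Closure: {adult_resident, case_approved, citizen, eligible_subsidy, exempt_fee, has_dependent, household_head, identity_verified, means_tested, notify_finance, over_18, renewal_due, resident, tax_filed} — 14 facts.

14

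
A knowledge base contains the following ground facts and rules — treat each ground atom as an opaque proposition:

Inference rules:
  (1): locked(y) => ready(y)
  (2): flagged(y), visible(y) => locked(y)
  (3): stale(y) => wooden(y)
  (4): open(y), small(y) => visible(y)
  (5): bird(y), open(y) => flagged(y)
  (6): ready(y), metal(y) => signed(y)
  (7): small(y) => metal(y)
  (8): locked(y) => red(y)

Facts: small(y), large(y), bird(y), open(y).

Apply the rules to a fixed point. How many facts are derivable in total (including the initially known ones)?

Round 1 fires (4), (5), (7), giving visible(y), flagged(y), metal(y).
Round 2 fires (2), giving locked(y).
Round 3 fires (1), (8), giving ready(y), red(y).
Round 4 fires (6), giving signed(y).
Closure: {bird(y), flagged(y), large(y), locked(y), metal(y), open(y), ready(y), red(y), signed(y), small(y), visible(y)} — 11 facts.

11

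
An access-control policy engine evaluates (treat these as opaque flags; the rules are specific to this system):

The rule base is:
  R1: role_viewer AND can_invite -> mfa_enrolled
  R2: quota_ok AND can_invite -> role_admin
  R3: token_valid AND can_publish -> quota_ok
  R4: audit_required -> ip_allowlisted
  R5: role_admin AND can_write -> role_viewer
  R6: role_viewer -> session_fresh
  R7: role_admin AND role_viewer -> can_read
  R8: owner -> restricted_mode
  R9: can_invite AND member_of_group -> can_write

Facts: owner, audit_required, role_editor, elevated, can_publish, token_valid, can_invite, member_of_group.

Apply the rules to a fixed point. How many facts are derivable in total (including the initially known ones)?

17

[1] R3 [token_valid AND can_publish -> quota_ok]; R4 [audit_required -> ip_allowlisted]; R8 [owner -> restricted_mode]; R9 [can_invite AND member_of_group -> can_write]. ⇒ new: quota_ok, ip_allowlisted, restricted_mode, can_write.
[2] R2 [quota_ok AND can_invite -> role_admin]. ⇒ new: role_admin.
[3] R5 [role_admin AND can_write -> role_viewer]. ⇒ new: role_viewer.
[4] R1 [role_viewer AND can_invite -> mfa_enrolled]; R6 [role_viewer -> session_fresh]; R7 [role_admin AND role_viewer -> can_read]. ⇒ new: mfa_enrolled, session_fresh, can_read.
Closure: {audit_required, can_invite, can_publish, can_read, can_write, elevated, ip_allowlisted, member_of_group, mfa_enrolled, owner, quota_ok, restricted_mode, role_admin, role_editor, role_viewer, session_fresh, token_valid} — 17 facts.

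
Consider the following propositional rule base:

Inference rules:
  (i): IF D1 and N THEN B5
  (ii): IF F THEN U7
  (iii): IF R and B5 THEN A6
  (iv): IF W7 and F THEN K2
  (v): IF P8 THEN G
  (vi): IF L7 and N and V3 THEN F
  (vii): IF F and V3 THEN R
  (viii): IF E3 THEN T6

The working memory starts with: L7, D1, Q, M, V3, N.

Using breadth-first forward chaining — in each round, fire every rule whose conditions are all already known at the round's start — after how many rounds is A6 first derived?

Round 1 fires (i), (vi), giving B5, F.
Round 2 fires (ii), (vii), giving U7, R.
Round 3 fires (iii), giving A6.
A6 first appears in round 3.

3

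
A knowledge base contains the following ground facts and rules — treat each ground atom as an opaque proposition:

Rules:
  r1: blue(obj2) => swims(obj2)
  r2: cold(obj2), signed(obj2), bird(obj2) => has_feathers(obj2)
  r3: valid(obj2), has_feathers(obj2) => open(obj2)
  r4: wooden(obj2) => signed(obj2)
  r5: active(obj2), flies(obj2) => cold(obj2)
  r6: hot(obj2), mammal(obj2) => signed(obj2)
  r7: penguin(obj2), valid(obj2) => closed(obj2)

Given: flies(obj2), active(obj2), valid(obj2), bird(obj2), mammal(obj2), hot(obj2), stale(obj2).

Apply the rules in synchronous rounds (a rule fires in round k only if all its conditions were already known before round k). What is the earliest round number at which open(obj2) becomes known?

3

[1] r5 [active(obj2), flies(obj2) => cold(obj2)]; r6 [hot(obj2), mammal(obj2) => signed(obj2)]. ⇒ new: cold(obj2), signed(obj2).
[2] r2 [cold(obj2), signed(obj2), bird(obj2) => has_feathers(obj2)]. ⇒ new: has_feathers(obj2).
[3] r3 [valid(obj2), has_feathers(obj2) => open(obj2)]. ⇒ new: open(obj2).
open(obj2) first appears in round 3.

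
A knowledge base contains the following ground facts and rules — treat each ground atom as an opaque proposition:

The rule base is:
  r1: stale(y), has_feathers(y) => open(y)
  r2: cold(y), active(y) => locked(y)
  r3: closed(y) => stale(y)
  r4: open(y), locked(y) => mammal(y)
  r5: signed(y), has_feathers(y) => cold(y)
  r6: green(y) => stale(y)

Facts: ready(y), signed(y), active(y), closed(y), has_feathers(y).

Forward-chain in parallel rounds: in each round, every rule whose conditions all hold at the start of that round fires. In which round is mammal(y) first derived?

Round 1 — r3, r5, derive stale(y), cold(y).
Round 2 — r1, r2, derive open(y), locked(y).
Round 3 — r4, derive mammal(y).
mammal(y) first appears in round 3.

3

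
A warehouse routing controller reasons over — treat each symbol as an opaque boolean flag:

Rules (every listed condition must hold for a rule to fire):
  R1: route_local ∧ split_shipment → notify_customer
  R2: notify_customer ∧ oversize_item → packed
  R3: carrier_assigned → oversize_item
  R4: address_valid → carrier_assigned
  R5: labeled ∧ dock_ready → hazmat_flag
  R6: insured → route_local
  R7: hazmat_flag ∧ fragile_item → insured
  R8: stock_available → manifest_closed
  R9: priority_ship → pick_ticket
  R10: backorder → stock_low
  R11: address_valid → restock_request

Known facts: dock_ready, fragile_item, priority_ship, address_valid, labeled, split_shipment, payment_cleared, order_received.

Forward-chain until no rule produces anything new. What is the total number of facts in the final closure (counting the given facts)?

17

Round 1: R4 [address_valid → carrier_assigned]; R5 [labeled ∧ dock_ready → hazmat_flag]; R9 [priority_ship → pick_ticket]; R11 [address_valid → restock_request]. Adds carrier_assigned, hazmat_flag, pick_ticket, restock_request.
Round 2: R3 [carrier_assigned → oversize_item]; R7 [hazmat_flag ∧ fragile_item → insured]. Adds oversize_item, insured.
Round 3: R6 [insured → route_local]. Adds route_local.
Round 4: R1 [route_local ∧ split_shipment → notify_customer]. Adds notify_customer.
Round 5: R2 [notify_customer ∧ oversize_item → packed]. Adds packed.
Closure: {address_valid, carrier_assigned, dock_ready, fragile_item, hazmat_flag, insured, labeled, notify_customer, order_received, oversize_item, packed, payment_cleared, pick_ticket, priority_ship, restock_request, route_local, split_shipment} — 17 facts.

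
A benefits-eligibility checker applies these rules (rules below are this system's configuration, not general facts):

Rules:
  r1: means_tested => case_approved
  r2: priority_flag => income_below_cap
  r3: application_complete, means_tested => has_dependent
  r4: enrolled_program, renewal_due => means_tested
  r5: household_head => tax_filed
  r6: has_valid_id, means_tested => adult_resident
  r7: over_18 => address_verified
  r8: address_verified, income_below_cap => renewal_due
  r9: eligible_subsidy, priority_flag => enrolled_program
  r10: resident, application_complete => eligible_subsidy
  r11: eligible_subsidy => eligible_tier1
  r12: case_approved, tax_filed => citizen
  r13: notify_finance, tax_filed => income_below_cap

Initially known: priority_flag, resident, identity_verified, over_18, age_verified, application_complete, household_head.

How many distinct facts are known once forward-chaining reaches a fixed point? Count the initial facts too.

[1] r2 [priority_flag => income_below_cap]; r5 [household_head => tax_filed]; r7 [over_18 => address_verified]; r10 [resident, application_complete => eligible_subsidy]. ⇒ new: income_below_cap, tax_filed, address_verified, eligible_subsidy.
[2] r8 [address_verified, income_below_cap => renewal_due]; r9 [eligible_subsidy, priority_flag => enrolled_program]; r11 [eligible_subsidy => eligible_tier1]. ⇒ new: renewal_due, enrolled_program, eligible_tier1.
[3] r4 [enrolled_program, renewal_due => means_tested]. ⇒ new: means_tested.
[4] r1 [means_tested => case_approved]; r3 [application_complete, means_tested => has_dependent]. ⇒ new: case_approved, has_dependent.
[5] r12 [case_approved, tax_filed => citizen]. ⇒ new: citizen.
Closure: {address_verified, age_verified, application_complete, case_approved, citizen, eligible_subsidy, eligible_tier1, enrolled_program, has_dependent, household_head, identity_verified, income_below_cap, means_tested, over_18, priority_flag, renewal_due, resident, tax_filed} — 18 facts.

18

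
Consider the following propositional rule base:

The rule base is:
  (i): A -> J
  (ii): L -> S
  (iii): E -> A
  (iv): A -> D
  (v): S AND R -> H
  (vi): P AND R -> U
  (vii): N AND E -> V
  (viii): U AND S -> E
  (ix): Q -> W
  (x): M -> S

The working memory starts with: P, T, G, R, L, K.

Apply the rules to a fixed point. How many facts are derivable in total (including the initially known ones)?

13

Round 1: (ii) [L -> S]; (vi) [P AND R -> U]. New: S, U.
Round 2: (v) [S AND R -> H]; (viii) [U AND S -> E]. New: H, E.
Round 3: (iii) [E -> A]. New: A.
Round 4: (i) [A -> J]; (iv) [A -> D]. New: J, D.
Closure: {A, D, E, G, H, J, K, L, P, R, S, T, U} — 13 facts.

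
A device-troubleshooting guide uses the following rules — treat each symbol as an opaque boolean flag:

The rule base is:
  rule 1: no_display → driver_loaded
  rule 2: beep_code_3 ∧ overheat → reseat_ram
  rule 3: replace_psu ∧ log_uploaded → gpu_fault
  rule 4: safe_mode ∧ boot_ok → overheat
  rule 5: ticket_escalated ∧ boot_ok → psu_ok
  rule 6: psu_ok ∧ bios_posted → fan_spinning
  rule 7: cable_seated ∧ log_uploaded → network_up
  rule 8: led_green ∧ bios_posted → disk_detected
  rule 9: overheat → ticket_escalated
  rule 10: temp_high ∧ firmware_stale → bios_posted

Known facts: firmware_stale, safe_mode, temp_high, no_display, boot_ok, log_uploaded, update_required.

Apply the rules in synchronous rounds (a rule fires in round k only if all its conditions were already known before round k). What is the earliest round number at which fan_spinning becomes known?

[1] rule 1 [no_display → driver_loaded]; rule 4 [safe_mode ∧ boot_ok → overheat]; rule 10 [temp_high ∧ firmware_stale → bios_posted]. ⇒ new: driver_loaded, overheat, bios_posted.
[2] rule 9 [overheat → ticket_escalated]. ⇒ new: ticket_escalated.
[3] rule 5 [ticket_escalated ∧ boot_ok → psu_ok]. ⇒ new: psu_ok.
[4] rule 6 [psu_ok ∧ bios_posted → fan_spinning]. ⇒ new: fan_spinning.
fan_spinning first appears in round 4.

4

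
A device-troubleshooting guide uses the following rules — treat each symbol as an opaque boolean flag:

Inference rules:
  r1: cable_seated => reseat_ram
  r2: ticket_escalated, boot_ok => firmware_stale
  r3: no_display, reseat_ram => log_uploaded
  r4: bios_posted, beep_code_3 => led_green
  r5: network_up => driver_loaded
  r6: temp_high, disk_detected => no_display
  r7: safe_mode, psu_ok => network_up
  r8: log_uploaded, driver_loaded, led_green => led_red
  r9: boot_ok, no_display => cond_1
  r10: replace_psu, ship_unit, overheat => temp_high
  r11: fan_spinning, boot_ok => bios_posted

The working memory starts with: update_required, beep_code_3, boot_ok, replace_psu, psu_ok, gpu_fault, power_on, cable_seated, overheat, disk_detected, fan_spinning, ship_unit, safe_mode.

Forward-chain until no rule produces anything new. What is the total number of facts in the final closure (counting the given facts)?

Round 1 fires r1, r7, r10, r11, giving reseat_ram, network_up, temp_high, bios_posted.
Round 2 fires r4, r5, r6, giving led_green, driver_loaded, no_display.
Round 3 fires r3, r9, giving log_uploaded, cond_1.
Round 4 fires r8, giving led_red.
Closure: {beep_code_3, bios_posted, boot_ok, cable_seated, cond_1, disk_detected, driver_loaded, fan_spinning, gpu_fault, led_green, led_red, log_uploaded, network_up, no_display, overheat, power_on, psu_ok, replace_psu, reseat_ram, safe_mode, ship_unit, temp_high, update_required} — 23 facts.

23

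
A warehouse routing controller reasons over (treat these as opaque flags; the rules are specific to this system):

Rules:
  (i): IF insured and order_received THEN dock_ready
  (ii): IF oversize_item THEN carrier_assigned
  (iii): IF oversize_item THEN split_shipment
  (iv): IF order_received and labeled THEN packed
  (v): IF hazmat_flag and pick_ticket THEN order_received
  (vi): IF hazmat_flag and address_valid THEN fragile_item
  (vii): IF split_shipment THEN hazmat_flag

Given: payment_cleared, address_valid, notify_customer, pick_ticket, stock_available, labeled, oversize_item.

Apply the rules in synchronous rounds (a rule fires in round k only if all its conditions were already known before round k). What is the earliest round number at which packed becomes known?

Round 1 — (ii), (iii), derive carrier_assigned, split_shipment.
Round 2 — (vii), derive hazmat_flag.
Round 3 — (v), (vi), derive order_received, fragile_item.
Round 4 — (iv), derive packed.
packed first appears in round 4.

4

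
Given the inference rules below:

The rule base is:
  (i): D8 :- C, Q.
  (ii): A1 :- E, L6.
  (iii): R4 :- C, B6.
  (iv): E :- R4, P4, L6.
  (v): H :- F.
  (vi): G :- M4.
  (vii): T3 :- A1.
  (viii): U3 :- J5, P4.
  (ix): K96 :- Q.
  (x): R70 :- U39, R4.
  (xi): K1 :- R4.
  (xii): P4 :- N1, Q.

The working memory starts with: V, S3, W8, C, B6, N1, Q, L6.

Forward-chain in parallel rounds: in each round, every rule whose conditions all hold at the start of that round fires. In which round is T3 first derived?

4

Round 1 — (i), (iii), (ix), (xii), derive D8, R4, K96, P4.
Round 2 — (iv), (xi), derive E, K1.
Round 3 — (ii), derive A1.
Round 4 — (vii), derive T3.
T3 first appears in round 4.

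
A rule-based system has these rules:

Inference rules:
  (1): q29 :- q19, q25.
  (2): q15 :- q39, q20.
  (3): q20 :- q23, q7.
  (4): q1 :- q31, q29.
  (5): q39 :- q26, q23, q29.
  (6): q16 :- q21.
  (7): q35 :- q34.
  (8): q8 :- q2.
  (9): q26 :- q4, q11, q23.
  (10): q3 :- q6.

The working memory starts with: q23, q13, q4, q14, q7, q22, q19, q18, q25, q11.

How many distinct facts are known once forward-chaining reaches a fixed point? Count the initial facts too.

[1] (1) [q29 :- q19, q25.]; (3) [q20 :- q23, q7.]; (9) [q26 :- q4, q11, q23.]. ⇒ new: q29, q20, q26.
[2] (5) [q39 :- q26, q23, q29.]. ⇒ new: q39.
[3] (2) [q15 :- q39, q20.]. ⇒ new: q15.
Closure: {q11, q13, q14, q15, q18, q19, q20, q22, q23, q25, q26, q29, q39, q4, q7} — 15 facts.

15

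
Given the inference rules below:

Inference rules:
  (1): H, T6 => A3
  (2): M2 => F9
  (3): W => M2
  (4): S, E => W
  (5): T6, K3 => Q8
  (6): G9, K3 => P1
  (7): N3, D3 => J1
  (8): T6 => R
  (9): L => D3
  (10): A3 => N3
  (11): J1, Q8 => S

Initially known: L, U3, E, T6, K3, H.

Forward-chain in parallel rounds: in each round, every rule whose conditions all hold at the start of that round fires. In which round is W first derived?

5

Round 1: (1) [H, T6 => A3]; (5) [T6, K3 => Q8]; (8) [T6 => R]; (9) [L => D3]. Adds A3, Q8, R, D3.
Round 2: (10) [A3 => N3]. Adds N3.
Round 3: (7) [N3, D3 => J1]. Adds J1.
Round 4: (11) [J1, Q8 => S]. Adds S.
Round 5: (4) [S, E => W]. Adds W.
W first appears in round 5.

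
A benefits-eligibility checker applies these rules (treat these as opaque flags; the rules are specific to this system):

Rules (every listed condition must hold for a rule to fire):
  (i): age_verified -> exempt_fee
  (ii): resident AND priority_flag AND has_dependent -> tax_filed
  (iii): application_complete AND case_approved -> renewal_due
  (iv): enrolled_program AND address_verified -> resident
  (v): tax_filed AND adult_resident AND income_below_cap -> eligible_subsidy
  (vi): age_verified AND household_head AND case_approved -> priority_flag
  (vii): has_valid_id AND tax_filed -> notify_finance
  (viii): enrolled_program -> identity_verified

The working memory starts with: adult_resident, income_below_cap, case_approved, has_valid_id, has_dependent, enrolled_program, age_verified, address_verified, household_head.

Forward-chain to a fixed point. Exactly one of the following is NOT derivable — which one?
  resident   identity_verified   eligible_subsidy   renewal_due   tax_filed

renewal_due

Round 1: (i) [age_verified -> exempt_fee]; (iv) [enrolled_program AND address_verified -> resident]; (vi) [age_verified AND household_head AND case_approved -> priority_flag]; (viii) [enrolled_program -> identity_verified]. Adds exempt_fee, resident, priority_flag, identity_verified.
Round 2: (ii) [resident AND priority_flag AND has_dependent -> tax_filed]. Adds tax_filed.
Round 3: (v) [tax_filed AND adult_resident AND income_below_cap -> eligible_subsidy]; (vii) [has_valid_id AND tax_filed -> notify_finance]. Adds eligible_subsidy, notify_finance.
Derived: resident (round 1), identity_verified (round 1), eligible_subsidy (round 3), tax_filed (round 2). renewal_due never appears in any round.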